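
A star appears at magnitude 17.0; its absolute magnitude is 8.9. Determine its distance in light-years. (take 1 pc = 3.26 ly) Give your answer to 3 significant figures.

d ≈ 1360 ly

Distance modulus: m − M = 17.0 − (8.9) = 8.100
m − M = 5 log₁₀ d − 5
log₁₀ d = (m − M)/5 + 1 = 2.6200
d = 10^2.6200 = 416.9 pc
= 1359 ly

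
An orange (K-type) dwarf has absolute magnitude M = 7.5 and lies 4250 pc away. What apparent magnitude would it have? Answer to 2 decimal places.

m ≈ 20.64

m = M + 5 log₁₀ d − 5 = 7.5 + 5·3.6284 − 5 = 20.642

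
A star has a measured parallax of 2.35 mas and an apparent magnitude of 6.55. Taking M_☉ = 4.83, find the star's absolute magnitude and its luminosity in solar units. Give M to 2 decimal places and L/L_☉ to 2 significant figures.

d = 1/p = 1000/2.35 mas = 425.5 pc
M = m − 5 log₁₀ d + 5 = 6.55 − 5·2.6289 + 5 = -1.595
M − M_☉ = -1.595 − 4.83 = -6.425
L/L_☉ = 10^(−0.4 × -6.425) = 371.4

M ≈ -1.59; L/L_☉ ≈ 370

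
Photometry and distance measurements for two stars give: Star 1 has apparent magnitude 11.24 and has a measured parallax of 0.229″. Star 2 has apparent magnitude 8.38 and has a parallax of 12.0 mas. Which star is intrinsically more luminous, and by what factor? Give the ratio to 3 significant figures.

Star 1: d = 1/p = 1/0.229″ = 4.367 pc
Star 1: M = m − 5 log₁₀ d + 5 = 11.24 − 5·0.6402 + 5 = 13.039
Star 2: p = 12.0 mas = 0.0120″ → d = 1/p = 83.33 pc
Star 2: M = m − 5 log₁₀ d + 5 = 8.38 − 5·1.9208 + 5 = 3.776
ΔM = M_1 − M_2 = 13.039 − (3.776) = 9.263; smaller M is more luminous → Star 2.
L ratio = 10^(0.4 |ΔM|) = 10^3.705 = 5074

Star 2 is more luminous, by a factor of 5070.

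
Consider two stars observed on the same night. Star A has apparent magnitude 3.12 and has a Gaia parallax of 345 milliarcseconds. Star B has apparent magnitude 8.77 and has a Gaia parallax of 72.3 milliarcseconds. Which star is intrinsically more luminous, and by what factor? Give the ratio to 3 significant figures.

Star A is more luminous, by a factor of 7.99.

Star A: p = 345 mas = 0.345″ → d = 1/p = 2.899 pc
Star A: M = m − 5 log₁₀ d + 5 = 3.12 − 5·0.4622 + 5 = 5.809
Star B: p = 72.3 mas = 0.0723″ → d = 1/p = 13.83 pc
Star B: M = m − 5 log₁₀ d + 5 = 8.77 − 5·1.1409 + 5 = 8.066
ΔM = M_A − M_B = 5.809 − (8.066) = -2.257; smaller M is more luminous → Star A.
L ratio = 10^(0.4 |ΔM|) = 10^0.903 = 7.992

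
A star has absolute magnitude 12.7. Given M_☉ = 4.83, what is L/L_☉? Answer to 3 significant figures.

L/L_☉ ≈ 7.11×10^-4

M − M_☉ = 12.7 − 4.83 = 7.870
L/L_☉ = 10^(−0.4 (M − M_☉)) = 10^-3.148 = 7.112×10^-4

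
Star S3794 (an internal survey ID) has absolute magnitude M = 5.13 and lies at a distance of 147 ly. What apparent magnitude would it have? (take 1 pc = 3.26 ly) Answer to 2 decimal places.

d = 147 ly / 3.26 = 45.09 pc
m = M + 5 log₁₀ d − 5 = 5.13 + 5·1.6541 − 5 = 8.400

m ≈ 8.40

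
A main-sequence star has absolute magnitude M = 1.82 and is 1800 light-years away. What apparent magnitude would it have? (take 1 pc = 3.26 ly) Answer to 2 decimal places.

m ≈ 10.53

d = 1800 ly / 3.26 = 552.1 pc
m = M + 5 log₁₀ d − 5 = 1.82 + 5·2.7421 − 5 = 10.530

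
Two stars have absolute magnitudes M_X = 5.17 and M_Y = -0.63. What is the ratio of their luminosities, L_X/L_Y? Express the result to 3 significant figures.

ΔM = M_X − M_Y = 5.80
L_X/L_Y = 10^(−0.4 ΔM) = 10^-2.320 = 4.786×10^-3

L_X/L_Y ≈ 4.79×10^-3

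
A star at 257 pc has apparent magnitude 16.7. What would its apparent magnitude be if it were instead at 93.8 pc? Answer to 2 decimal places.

m ≈ 14.51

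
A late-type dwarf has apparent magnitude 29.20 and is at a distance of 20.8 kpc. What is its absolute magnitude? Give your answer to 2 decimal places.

M ≈ 12.61

d = 20.8 kpc = 20800 pc
5 log₁₀(d/10 pc) = 5 log₁₀(20800) − 5 = 16.590
M = m − 5 log₁₀(d/10) = 29.20 − 16.590 = 12.610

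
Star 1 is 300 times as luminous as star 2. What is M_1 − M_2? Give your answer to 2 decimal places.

M_1 − M_2 ≈ -6.19

Pogson: ΔM = −2.5 log₁₀(ratio) = −2.5 log₁₀(300) = −2.5 × 2.4771 = -6.193
Star 1 is brighter, so it has the smaller magnitude: the difference is negative.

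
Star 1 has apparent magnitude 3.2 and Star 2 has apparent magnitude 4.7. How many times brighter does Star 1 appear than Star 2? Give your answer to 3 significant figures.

3.98

Δm = 3.2 − (4.7) = -1.5
Flux ratio = 10^(−0.4 Δm) = 10^(−0.4 × -1.5) = 10^0.600 = 3.981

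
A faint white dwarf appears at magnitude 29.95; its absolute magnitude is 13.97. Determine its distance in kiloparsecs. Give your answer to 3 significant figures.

Distance modulus: m − M = 29.95 − (13.97) = 15.980
m − M = 5 log₁₀ d − 5
log₁₀ d = (m − M)/5 + 1 = 4.1960
d = 10^4.1960 = 15700 pc
= 15.70 kpc

d ≈ 15.7 kpc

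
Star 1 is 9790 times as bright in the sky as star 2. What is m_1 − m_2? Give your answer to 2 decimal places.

m_1 − m_2 ≈ -9.98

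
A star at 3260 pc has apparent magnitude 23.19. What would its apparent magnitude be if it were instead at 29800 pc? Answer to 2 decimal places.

m ≈ 27.99

Flux ∝ 1/d², so Δm = 5 log₁₀(d₂/d₁) = 5 log₁₀(29800/3260) = 4.805
m₂ = m₁ + Δm = 23.19 + (4.805) = 27.995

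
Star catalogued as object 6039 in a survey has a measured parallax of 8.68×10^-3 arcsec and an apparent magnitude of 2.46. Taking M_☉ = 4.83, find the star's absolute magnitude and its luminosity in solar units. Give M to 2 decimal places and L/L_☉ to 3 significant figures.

M ≈ -2.85; L/L_☉ ≈ 1180

d = 1/p = 1/8.68×10^-3″ = 115.2 pc
M = m − 5 log₁₀ d + 5 = 2.46 − 5·2.0615 + 5 = -2.847
M − M_☉ = -2.847 − 4.83 = -7.677
L/L_☉ = 10^(−0.4 × -7.677) = 1177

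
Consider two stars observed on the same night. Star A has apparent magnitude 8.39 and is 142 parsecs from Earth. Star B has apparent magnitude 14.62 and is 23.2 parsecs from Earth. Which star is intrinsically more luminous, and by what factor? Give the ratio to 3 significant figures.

Star A: M = m − 5 log₁₀ d + 5 = 8.39 − 5·2.1523 + 5 = 2.629
Star B: M = m − 5 log₁₀ d + 5 = 14.62 − 5·1.3655 + 5 = 12.793
ΔM = M_A − M_B = 2.629 − (12.793) = -10.164; smaller M is more luminous → Star A.
L ratio = 10^(0.4 |ΔM|) = 10^4.066 = 11630

Star A is more luminous, by a factor of 11600.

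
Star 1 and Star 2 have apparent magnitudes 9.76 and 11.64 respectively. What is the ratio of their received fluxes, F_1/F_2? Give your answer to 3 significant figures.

Magnitude difference = -1.88
Flux ratio = 10^(−0.4 Δm) = 10^(−0.4 × -1.88) = 10^0.752 = 5.649

F_1/F_2 ≈ 5.65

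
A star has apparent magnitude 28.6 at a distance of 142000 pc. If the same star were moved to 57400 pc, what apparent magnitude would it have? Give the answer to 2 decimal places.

m ≈ 26.63

Flux ∝ 1/d², so Δm = 5 log₁₀(d₂/d₁) = 5 log₁₀(57400/142000) = -1.967
m₂ = m₁ + Δm = 28.6 + (-1.967) = 26.633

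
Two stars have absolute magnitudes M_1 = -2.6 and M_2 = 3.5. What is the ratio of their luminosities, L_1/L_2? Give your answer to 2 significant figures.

L_1/L_2 ≈ 280

ΔM = M_1 − M_2 = -6.1
L_1/L_2 = 10^(−0.4 ΔM) = 10^2.440 = 275.4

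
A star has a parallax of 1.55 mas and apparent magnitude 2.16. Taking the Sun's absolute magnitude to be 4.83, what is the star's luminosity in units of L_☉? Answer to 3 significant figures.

L/L_☉ ≈ 48700

d = 1/p = 1000/1.55 mas = 645.2 pc
M = m − 5 log₁₀ d + 5 = 2.16 − 5·2.8097 + 5 = -6.888
M − M_☉ = -6.888 − 4.83 = -11.718
L/L_☉ = 10^(−0.4 × -11.718) = 48680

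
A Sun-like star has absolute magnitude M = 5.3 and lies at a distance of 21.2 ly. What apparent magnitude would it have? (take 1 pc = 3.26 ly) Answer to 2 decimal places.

m ≈ 4.37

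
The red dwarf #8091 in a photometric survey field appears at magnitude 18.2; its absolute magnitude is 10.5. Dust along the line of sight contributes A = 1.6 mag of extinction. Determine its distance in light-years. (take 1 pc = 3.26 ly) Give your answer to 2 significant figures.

m − M = 5 log₁₀(d/10 pc) + A  ⇒  18.2 − (10.5) − 1.6 = 5 log₁₀(d/10)
6.100 = 5 log₁₀(d/10)
log₁₀ d = (m − M − A)/5 + 1 = 2.2200
d = 10^2.2200 = 166.0 pc
= 541.0 ly

d ≈ 540 ly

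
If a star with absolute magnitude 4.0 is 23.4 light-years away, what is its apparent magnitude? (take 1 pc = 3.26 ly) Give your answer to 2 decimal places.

m ≈ 3.28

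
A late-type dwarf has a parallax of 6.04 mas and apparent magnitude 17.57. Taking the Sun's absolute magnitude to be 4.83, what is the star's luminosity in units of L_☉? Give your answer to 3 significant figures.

d = 1/p = 1000/6.04 mas = 165.6 pc
M = m − 5 log₁₀ d + 5 = 17.57 − 5·2.2190 + 5 = 11.475
M − M_☉ = 11.475 − 4.83 = 6.645
L/L_☉ = 10^(−0.4 × 6.645) = 2.197×10^-3

L/L_☉ ≈ 2.20×10^-3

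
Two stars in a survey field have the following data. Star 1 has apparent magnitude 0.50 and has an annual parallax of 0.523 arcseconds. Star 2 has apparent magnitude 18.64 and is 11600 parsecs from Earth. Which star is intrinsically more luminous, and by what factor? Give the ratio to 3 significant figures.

Star 2 is more luminous, by a factor of 2.04.

Star 1: d = 1/p = 1/0.523″ = 1.912 pc
Star 1: M = m − 5 log₁₀ d + 5 = 0.50 − 5·0.2815 + 5 = 4.093
Star 2: M = m − 5 log₁₀ d + 5 = 18.64 − 5·4.0645 + 5 = 3.318
ΔM = M_1 − M_2 = 4.093 − (3.318) = 0.775; smaller M is more luminous → Star 2.
L ratio = 10^(0.4 |ΔM|) = 10^0.310 = 2.041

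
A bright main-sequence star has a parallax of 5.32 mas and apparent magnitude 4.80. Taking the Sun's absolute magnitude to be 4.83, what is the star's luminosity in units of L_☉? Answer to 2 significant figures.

d = 1/p = 1000/5.32 mas = 188.0 pc
M = m − 5 log₁₀ d + 5 = 4.80 − 5·2.2741 + 5 = -1.570
M − M_☉ = -1.570 − 4.83 = -6.400
L/L_☉ = 10^(−0.4 × -6.400) = 363.2

L/L_☉ ≈ 360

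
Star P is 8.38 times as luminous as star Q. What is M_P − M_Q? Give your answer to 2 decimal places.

M_P − M_Q ≈ -2.31

Pogson: ΔM = −2.5 log₁₀(ratio) = −2.5 log₁₀(8.38) = −2.5 × 0.9232 = -2.308
Star P is brighter, so it has the smaller magnitude: the difference is negative.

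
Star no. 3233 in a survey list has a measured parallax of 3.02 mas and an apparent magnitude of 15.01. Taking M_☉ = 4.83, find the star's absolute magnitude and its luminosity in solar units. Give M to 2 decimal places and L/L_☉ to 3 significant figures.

M ≈ 7.41; L/L_☉ ≈ 0.0929

d = 1/p = 1000/3.02 mas = 331.1 pc
M = m − 5 log₁₀ d + 5 = 15.01 − 5·2.5200 + 5 = 7.410
M − M_☉ = 7.410 − 4.83 = 2.580
L/L_☉ = 10^(−0.4 × 2.580) = 0.09289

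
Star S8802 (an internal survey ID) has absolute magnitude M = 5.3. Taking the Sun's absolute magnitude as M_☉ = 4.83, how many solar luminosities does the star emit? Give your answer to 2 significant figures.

L/L_☉ ≈ 0.65

M − M_☉ = 5.3 − 4.83 = 0.470
L/L_☉ = 10^(−0.4 (M − M_☉)) = 10^-0.188 = 0.6486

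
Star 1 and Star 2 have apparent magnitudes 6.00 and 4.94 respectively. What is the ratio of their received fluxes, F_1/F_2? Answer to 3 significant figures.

Magnitude difference = 1.06
Flux ratio = 10^(−0.4 Δm) = 10^(−0.4 × 1.06) = 10^-0.424 = 0.3767

F_1/F_2 ≈ 0.377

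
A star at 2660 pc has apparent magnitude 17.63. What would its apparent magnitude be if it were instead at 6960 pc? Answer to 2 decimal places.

Flux ∝ 1/d², so Δm = 5 log₁₀(d₂/d₁) = 5 log₁₀(6960/2660) = 2.089
m₂ = m₁ + Δm = 17.63 + (2.089) = 19.719

m ≈ 19.72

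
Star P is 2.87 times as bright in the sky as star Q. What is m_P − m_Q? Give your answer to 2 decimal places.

Pogson: Δm = −2.5 log₁₀(ratio) = −2.5 log₁₀(2.87) = −2.5 × 0.4579 = -1.145
Star P is brighter, so it has the smaller magnitude: the difference is negative.

m_P − m_Q ≈ -1.14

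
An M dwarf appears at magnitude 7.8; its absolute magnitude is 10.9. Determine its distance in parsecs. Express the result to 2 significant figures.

d ≈ 2.4 pc

μ = m − M = -3.100
m − M = 5 log₁₀ d − 5
log₁₀ d = (m − M)/5 + 1 = 0.3800
d = 10^0.3800 = 2.399 pc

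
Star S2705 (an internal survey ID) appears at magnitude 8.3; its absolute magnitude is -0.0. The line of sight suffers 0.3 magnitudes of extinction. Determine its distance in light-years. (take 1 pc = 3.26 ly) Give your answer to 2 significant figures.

m − M = 5 log₁₀(d/10 pc) + A  ⇒  8.3 − (-0.0) − 0.3 = 5 log₁₀(d/10)
8.000 = 5 log₁₀(d/10)
log₁₀ d = (m − M − A)/5 + 1 = 2.6000
d = 10^2.6000 = 398.1 pc
= 1298 ly

d ≈ 1300 ly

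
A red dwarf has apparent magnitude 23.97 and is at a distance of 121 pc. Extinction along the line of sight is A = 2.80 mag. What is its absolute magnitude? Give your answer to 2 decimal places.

M ≈ 15.76

5 log₁₀(d/10 pc) = 5 log₁₀(121.0) − 5 = 5.414
M = m − 5 log₁₀(d/10) − A = 23.97 − 5.414 − 2.80 = 15.756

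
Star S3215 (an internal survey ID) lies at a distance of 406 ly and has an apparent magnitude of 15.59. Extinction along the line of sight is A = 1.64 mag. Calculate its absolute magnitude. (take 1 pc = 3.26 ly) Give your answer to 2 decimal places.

d = 406 ly / 3.26 = 124.5 pc
5 log₁₀(d/10 pc) = 5 log₁₀(124.5) − 5 = 5.477
M = m − 5 log₁₀(d/10) − A = 15.59 − 5.477 − 1.64 = 8.473

M ≈ 8.47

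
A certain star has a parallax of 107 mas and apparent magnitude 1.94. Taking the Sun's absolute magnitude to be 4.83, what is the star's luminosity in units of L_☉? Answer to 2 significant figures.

L/L_☉ ≈ 13

d = 1/p = 1000/107 mas = 9.346 pc
M = m − 5 log₁₀ d + 5 = 1.94 − 5·0.9706 + 5 = 2.087
M − M_☉ = 2.087 − 4.83 = -2.743
L/L_☉ = 10^(−0.4 × -2.743) = 12.51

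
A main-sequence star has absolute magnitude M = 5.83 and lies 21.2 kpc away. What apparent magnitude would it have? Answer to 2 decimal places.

m ≈ 22.46

d = 21.2 kpc = 21200 pc
m = M + 5 log₁₀ d − 5 = 5.83 + 5·4.3263 − 5 = 22.462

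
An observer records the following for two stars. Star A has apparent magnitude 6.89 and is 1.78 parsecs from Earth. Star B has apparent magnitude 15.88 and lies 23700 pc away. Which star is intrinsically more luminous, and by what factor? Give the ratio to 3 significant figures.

Star B is more luminous, by a factor of 44900.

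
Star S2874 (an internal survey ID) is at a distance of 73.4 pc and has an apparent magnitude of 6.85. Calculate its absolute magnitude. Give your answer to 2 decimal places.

M ≈ 2.52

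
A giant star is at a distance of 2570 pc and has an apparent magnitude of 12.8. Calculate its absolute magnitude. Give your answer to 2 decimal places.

5 log₁₀(d/10 pc) = 5 log₁₀(2570) − 5 = 12.050
M = m − 5 log₁₀(d/10) = 12.8 − 12.050 = 0.750

M ≈ 0.75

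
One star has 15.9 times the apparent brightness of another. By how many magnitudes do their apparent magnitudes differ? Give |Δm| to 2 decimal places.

Pogson: Δm = −2.5 log₁₀(ratio) = −2.5 log₁₀(15.9) = −2.5 × 1.2014 = -3.003

|Δm| ≈ 3.00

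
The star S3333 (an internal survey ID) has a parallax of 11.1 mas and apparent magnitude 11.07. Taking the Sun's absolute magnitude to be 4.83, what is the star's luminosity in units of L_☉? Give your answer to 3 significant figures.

d = 1/p = 1000/11.1 mas = 90.09 pc
M = m − 5 log₁₀ d + 5 = 11.07 − 5·1.9547 + 5 = 6.297
M − M_☉ = 6.297 − 4.83 = 1.467
L/L_☉ = 10^(−0.4 × 1.467) = 0.2590

L/L_☉ ≈ 0.259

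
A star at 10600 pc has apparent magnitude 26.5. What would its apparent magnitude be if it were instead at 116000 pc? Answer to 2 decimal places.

Flux ∝ 1/d², so Δm = 5 log₁₀(d₂/d₁) = 5 log₁₀(116000/10600) = 5.196
m₂ = m₁ + Δm = 26.5 + (5.196) = 31.696

m ≈ 31.70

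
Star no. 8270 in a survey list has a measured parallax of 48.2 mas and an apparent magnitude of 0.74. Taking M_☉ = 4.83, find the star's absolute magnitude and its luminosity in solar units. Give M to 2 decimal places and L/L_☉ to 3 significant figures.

M ≈ -0.84; L/L_☉ ≈ 186

d = 1/p = 1000/48.2 mas = 20.75 pc
M = m − 5 log₁₀ d + 5 = 0.74 − 5·1.3170 + 5 = -0.845
M − M_☉ = -0.845 − 4.83 = -5.675
L/L_☉ = 10^(−0.4 × -5.675) = 186.2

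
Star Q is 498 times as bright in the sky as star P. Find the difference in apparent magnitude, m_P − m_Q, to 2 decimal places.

m_P − m_Q ≈ 6.74

Pogson: Δm = −2.5 log₁₀(ratio) = −2.5 log₁₀(498) = −2.5 × 2.6972 = -6.743
Star Q is brighter so has the smaller magnitude: m_P − m_Q is positive.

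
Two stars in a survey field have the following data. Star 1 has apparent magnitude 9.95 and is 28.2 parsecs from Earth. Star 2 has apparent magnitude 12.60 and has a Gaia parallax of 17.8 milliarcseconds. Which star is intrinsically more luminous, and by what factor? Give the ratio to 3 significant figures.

Star 1: M = m − 5 log₁₀ d + 5 = 9.95 − 5·1.4502 + 5 = 7.699
Star 2: p = 17.8 mas = 0.0178″ → d = 1/p = 56.18 pc
Star 2: M = m − 5 log₁₀ d + 5 = 12.60 − 5·1.7496 + 5 = 8.852
ΔM = M_1 − M_2 = 7.699 − (8.852) = -1.153; smaller M is more luminous → Star 1.
L ratio = 10^(0.4 |ΔM|) = 10^0.461 = 2.893

Star 1 is more luminous, by a factor of 2.89.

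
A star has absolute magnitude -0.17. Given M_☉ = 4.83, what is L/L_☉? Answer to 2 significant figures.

M − M_☉ = -0.17 − 4.83 = -5.000
L/L_☉ = 10^(−0.4 (M − M_☉)) = 10^2.000 = 100.0

L/L_☉ ≈ 100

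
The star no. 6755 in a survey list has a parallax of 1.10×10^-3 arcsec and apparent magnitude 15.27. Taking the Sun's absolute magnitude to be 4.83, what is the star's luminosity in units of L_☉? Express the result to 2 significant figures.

L/L_☉ ≈ 0.55

d = 1/p = 1/1.10×10^-3″ = 909.1 pc
M = m − 5 log₁₀ d + 5 = 15.27 − 5·2.9586 + 5 = 5.477
M − M_☉ = 5.477 − 4.83 = 0.647
L/L_☉ = 10^(−0.4 × 0.647) = 0.5511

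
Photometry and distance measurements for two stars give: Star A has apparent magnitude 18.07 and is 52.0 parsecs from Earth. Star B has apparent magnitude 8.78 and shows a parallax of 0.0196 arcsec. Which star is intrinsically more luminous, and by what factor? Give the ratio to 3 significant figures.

Star A: M = m − 5 log₁₀ d + 5 = 18.07 − 5·1.7160 + 5 = 14.490
Star B: d = 1/p = 1/0.0196″ = 51.02 pc
Star B: M = m − 5 log₁₀ d + 5 = 8.78 − 5·1.7077 + 5 = 5.241
ΔM = M_A − M_B = 14.490 − (5.241) = 9.249; smaller M is more luminous → Star B.
L ratio = 10^(0.4 |ΔM|) = 10^3.699 = 5006

Star B is more luminous, by a factor of 5010.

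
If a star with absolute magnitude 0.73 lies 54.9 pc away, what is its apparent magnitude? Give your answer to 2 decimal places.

m = M + 5 log₁₀ d − 5 = 0.73 + 5·1.7396 − 5 = 4.428

m ≈ 4.43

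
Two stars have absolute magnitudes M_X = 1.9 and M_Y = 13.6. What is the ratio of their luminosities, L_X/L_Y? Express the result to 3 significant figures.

L_X/L_Y ≈ 47900

ΔM = M_X − M_Y = -11.7
L_X/L_Y = 10^(−0.4 ΔM) = 10^4.680 = 47860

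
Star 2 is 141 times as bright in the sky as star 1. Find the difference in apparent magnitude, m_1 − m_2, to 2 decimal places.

m_1 − m_2 ≈ 5.37

Pogson: Δm = −2.5 log₁₀(ratio) = −2.5 log₁₀(141) = −2.5 × 2.1492 = -5.373
Star 2 is brighter so has the smaller magnitude: m_1 − m_2 is positive.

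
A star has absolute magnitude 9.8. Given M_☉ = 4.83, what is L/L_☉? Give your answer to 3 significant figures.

L/L_☉ ≈ 0.0103

M − M_☉ = 9.8 − 4.83 = 4.970
L/L_☉ = 10^(−0.4 (M − M_☉)) = 10^-1.988 = 0.01028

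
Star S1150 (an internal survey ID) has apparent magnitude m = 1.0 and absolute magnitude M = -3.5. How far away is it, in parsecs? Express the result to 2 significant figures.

μ = m − M = 4.500
m − M = 5 log₁₀ d − 5
log₁₀ d = (m − M)/5 + 1 = 1.9000
d = 10^1.9000 = 79.43 pc

d ≈ 79 pc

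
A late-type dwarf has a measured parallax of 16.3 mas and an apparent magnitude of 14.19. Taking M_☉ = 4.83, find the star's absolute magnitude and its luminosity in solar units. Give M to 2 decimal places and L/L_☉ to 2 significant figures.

d = 1/p = 1000/16.3 mas = 61.35 pc
M = m − 5 log₁₀ d + 5 = 14.19 − 5·1.7878 + 5 = 10.251
M − M_☉ = 10.251 − 4.83 = 5.421
L/L_☉ = 10^(−0.4 × 5.421) = 6.786×10^-3

M ≈ 10.25; L/L_☉ ≈ 6.8×10^-3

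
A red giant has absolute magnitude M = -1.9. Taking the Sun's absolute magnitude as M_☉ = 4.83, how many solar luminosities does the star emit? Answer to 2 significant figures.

M − M_☉ = -1.9 − 4.83 = -6.730
L/L_☉ = 10^(−0.4 (M − M_☉)) = 10^2.692 = 492.0

L/L_☉ ≈ 490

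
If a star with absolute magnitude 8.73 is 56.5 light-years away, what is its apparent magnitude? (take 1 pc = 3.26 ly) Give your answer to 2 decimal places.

m ≈ 9.92

d = 56.5 ly / 3.26 = 17.33 pc
m = M + 5 log₁₀ d − 5 = 8.73 + 5·1.2388 − 5 = 9.924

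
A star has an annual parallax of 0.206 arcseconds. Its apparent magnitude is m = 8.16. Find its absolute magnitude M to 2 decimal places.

M ≈ 9.73

d = 1/p = 1/0.206″ = 4.854 pc
5 log₁₀(d/10 pc) = 5 log₁₀(4.854) − 5 = -1.569
M = m − 5 log₁₀(d/10) = 8.16 + 1.569 = 9.729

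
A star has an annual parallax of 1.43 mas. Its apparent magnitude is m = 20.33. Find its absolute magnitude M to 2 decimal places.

p = 1.43 mas = 1.43×10^-3″ → d = 1/p = 699.3 pc
5 log₁₀(d/10 pc) = 5 log₁₀(699.3) − 5 = 9.223
M = m − 5 log₁₀(d/10) = 20.33 − 9.223 = 11.107

M ≈ 11.11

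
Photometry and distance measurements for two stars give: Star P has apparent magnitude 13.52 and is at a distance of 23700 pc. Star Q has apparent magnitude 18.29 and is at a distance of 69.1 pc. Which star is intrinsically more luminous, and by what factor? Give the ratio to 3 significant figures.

Star P is more luminous, by a factor of 9.52×10^6.

Star P: M = m − 5 log₁₀ d + 5 = 13.52 − 5·4.3747 + 5 = -3.354
Star Q: M = m − 5 log₁₀ d + 5 = 18.29 − 5·1.8395 + 5 = 14.093
ΔM = M_P − M_Q = -3.354 − (14.093) = -17.446; smaller M is more luminous → Star P.
L ratio = 10^(0.4 |ΔM|) = 10^6.979 = 9.518×10^6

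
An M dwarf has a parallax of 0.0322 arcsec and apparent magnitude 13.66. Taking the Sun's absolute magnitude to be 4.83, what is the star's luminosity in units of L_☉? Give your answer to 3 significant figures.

d = 1/p = 1/0.0322″ = 31.06 pc
M = m − 5 log₁₀ d + 5 = 13.66 − 5·1.4921 + 5 = 11.199
M − M_☉ = 11.199 − 4.83 = 6.369
L/L_☉ = 10^(−0.4 × 6.369) = 2.833×10^-3

L/L_☉ ≈ 2.83×10^-3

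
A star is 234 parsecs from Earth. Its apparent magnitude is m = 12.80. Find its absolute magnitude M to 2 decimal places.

5 log₁₀(d/10 pc) = 5 log₁₀(234.0) − 5 = 6.846
M = m − 5 log₁₀(d/10) = 12.80 − 6.846 = 5.954

M ≈ 5.95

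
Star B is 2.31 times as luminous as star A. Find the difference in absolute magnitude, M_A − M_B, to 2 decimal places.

M_A − M_B ≈ 0.91

Pogson: ΔM = −2.5 log₁₀(ratio) = −2.5 log₁₀(2.31) = −2.5 × 0.3636 = -0.909
Star B is brighter so has the smaller magnitude: M_A − M_B is positive.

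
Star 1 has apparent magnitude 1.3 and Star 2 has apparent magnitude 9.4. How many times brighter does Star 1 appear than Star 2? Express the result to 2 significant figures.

Δm = 1.3 − (9.4) = -8.1
Flux ratio = 10^(−0.4 Δm) = 10^(−0.4 × -8.1) = 10^3.240 = 1738

1700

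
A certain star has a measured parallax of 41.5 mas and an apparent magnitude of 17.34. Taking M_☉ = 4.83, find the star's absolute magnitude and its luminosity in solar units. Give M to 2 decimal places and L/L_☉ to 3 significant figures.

M ≈ 15.43; L/L_☉ ≈ 5.75×10^-5

d = 1/p = 1000/41.5 mas = 24.10 pc
M = m − 5 log₁₀ d + 5 = 17.34 − 5·1.3820 + 5 = 15.430
M − M_☉ = 15.430 − 4.83 = 10.600
L/L_☉ = 10^(−0.4 × 10.600) = 5.753×10^-5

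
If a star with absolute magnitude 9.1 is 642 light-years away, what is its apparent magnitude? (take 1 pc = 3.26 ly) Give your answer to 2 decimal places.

m ≈ 15.57

d = 642 ly / 3.26 = 196.9 pc
m = M + 5 log₁₀ d − 5 = 9.1 + 5·2.2943 − 5 = 15.572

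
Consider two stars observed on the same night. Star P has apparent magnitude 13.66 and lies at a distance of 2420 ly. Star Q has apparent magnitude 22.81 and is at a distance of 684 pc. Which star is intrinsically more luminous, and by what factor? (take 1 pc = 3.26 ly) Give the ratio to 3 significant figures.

Star P is more luminous, by a factor of 5380.

Star P: d = 2420 ly / 3.26 = 742.3 pc
Star P: M = m − 5 log₁₀ d + 5 = 13.66 − 5·2.8706 + 5 = 4.307
Star Q: M = m − 5 log₁₀ d + 5 = 22.81 − 5·2.8351 + 5 = 13.635
ΔM = M_P − M_Q = 4.307 − (13.635) = -9.328; smaller M is more luminous → Star P.
L ratio = 10^(0.4 |ΔM|) = 10^3.731 = 5384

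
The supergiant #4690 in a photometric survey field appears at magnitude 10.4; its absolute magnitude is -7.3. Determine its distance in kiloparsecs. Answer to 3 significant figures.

d ≈ 34.7 kpc

Distance modulus: m − M = 10.4 − (-7.3) = 17.700
m − M = 5 log₁₀ d − 5
log₁₀ d = (m − M)/5 + 1 = 4.5400
d = 10^4.5400 = 34670 pc
= 34.67 kpc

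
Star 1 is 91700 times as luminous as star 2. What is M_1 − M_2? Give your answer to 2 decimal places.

M_1 − M_2 ≈ -12.41

Pogson: ΔM = −2.5 log₁₀(ratio) = −2.5 log₁₀(91700) = −2.5 × 4.9624 = -12.406
Star 1 is brighter, so it has the smaller magnitude: the difference is negative.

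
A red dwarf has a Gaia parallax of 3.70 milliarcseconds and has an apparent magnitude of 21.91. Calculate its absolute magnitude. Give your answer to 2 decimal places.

M ≈ 14.75

p = 3.70 mas = 3.70×10^-3″ → d = 1/p = 270.3 pc
5 log₁₀(d/10 pc) = 5 log₁₀(270.3) − 5 = 7.159
M = m − 5 log₁₀(d/10) = 21.91 − 7.159 = 14.751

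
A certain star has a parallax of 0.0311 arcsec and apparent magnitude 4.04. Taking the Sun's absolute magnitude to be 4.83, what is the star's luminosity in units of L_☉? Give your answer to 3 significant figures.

L/L_☉ ≈ 21.4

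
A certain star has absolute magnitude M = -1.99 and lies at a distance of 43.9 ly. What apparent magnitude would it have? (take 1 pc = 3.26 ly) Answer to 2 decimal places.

m ≈ -1.34

d = 43.9 ly / 3.26 = 13.47 pc
m = M + 5 log₁₀ d − 5 = -1.99 + 5·1.1292 − 5 = -1.344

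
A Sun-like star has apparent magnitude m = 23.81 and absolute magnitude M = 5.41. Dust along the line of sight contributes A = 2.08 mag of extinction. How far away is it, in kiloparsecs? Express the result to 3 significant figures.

d ≈ 18.4 kpc

m − M = 5 log₁₀(d/10 pc) + A  ⇒  23.81 − (5.41) − 2.08 = 5 log₁₀(d/10)
16.320 = 5 log₁₀(d/10)
log₁₀ d = (m − M − A)/5 + 1 = 4.2640
d = 10^4.2640 = 18370 pc
= 18.37 kpc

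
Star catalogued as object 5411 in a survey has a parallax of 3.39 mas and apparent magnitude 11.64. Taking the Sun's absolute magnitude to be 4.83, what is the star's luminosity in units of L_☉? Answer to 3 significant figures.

L/L_☉ ≈ 1.64

d = 1/p = 1000/3.39 mas = 295.0 pc
M = m − 5 log₁₀ d + 5 = 11.64 − 5·2.4698 + 5 = 4.291
M − M_☉ = 4.291 − 4.83 = -0.539
L/L_☉ = 10^(−0.4 × -0.539) = 1.643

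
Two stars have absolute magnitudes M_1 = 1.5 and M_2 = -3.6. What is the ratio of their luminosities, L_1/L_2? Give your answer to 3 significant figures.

L_1/L_2 ≈ 9.12×10^-3

ΔM = M_1 − M_2 = 5.1
L_1/L_2 = 10^(−0.4 ΔM) = 10^-2.040 = 9.120×10^-3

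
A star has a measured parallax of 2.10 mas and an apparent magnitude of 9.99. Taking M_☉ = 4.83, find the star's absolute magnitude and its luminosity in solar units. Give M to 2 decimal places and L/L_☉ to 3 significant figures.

M ≈ 1.60; L/L_☉ ≈ 19.6

d = 1/p = 1000/2.10 mas = 476.2 pc
M = m − 5 log₁₀ d + 5 = 9.99 − 5·2.6778 + 5 = 1.601
M − M_☉ = 1.601 − 4.83 = -3.229
L/L_☉ = 10^(−0.4 × -3.229) = 19.57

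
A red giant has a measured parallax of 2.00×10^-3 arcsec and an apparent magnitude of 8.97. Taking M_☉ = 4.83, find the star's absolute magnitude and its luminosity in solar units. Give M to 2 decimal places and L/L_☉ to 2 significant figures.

M ≈ 0.48; L/L_☉ ≈ 55

d = 1/p = 1/2.00×10^-3″ = 500.0 pc
M = m − 5 log₁₀ d + 5 = 8.97 − 5·2.6990 + 5 = 0.475
M − M_☉ = 0.475 − 4.83 = -4.355
L/L_☉ = 10^(−0.4 × -4.355) = 55.20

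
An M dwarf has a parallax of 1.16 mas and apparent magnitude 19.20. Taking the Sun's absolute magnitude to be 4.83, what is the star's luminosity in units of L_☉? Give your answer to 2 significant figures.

L/L_☉ ≈ 0.013

d = 1/p = 1000/1.16 mas = 862.1 pc
M = m − 5 log₁₀ d + 5 = 19.20 − 5·2.9355 + 5 = 9.522
M − M_☉ = 9.522 − 4.83 = 4.692
L/L_☉ = 10^(−0.4 × 4.692) = 0.01328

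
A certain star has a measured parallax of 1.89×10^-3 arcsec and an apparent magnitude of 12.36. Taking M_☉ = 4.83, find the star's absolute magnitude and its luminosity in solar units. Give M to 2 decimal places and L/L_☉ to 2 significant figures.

d = 1/p = 1/1.89×10^-3″ = 529.1 pc
M = m − 5 log₁₀ d + 5 = 12.36 − 5·2.7235 + 5 = 3.742
M − M_☉ = 3.742 − 4.83 = -1.088
L/L_☉ = 10^(−0.4 × -1.088) = 2.723

M ≈ 3.74; L/L_☉ ≈ 2.7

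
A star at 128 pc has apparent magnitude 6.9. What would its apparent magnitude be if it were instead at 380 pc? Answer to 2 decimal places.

Flux ∝ 1/d², so Δm = 5 log₁₀(d₂/d₁) = 5 log₁₀(380/128) = 2.363
m₂ = m₁ + Δm = 6.9 + (2.363) = 9.263

m ≈ 9.26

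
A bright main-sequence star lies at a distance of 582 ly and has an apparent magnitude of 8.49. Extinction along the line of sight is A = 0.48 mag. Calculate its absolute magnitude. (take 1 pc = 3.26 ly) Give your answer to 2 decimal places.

M ≈ 1.75

d = 582 ly / 3.26 = 178.5 pc
5 log₁₀(d/10 pc) = 5 log₁₀(178.5) − 5 = 6.259
M = m − 5 log₁₀(d/10) − A = 8.49 − 6.259 − 0.48 = 1.751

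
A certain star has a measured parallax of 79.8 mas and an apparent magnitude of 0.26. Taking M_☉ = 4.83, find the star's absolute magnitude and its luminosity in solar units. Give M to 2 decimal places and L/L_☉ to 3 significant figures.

M ≈ -0.23; L/L_☉ ≈ 106

d = 1/p = 1000/79.8 mas = 12.53 pc
M = m − 5 log₁₀ d + 5 = 0.26 − 5·1.0980 + 5 = -0.230
M − M_☉ = -0.230 − 4.83 = -5.060
L/L_☉ = 10^(−0.4 × -5.060) = 105.7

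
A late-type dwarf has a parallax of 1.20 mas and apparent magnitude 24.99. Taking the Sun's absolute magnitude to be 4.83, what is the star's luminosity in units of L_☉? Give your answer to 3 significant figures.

d = 1/p = 1000/1.20 mas = 833.3 pc
M = m − 5 log₁₀ d + 5 = 24.99 − 5·2.9208 + 5 = 15.386
M − M_☉ = 15.386 − 4.83 = 10.556
L/L_☉ = 10^(−0.4 × 10.556) = 5.993×10^-5

L/L_☉ ≈ 5.99×10^-5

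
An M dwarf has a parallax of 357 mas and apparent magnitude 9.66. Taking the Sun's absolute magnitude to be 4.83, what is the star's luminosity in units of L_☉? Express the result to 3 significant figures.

L/L_☉ ≈ 9.18×10^-4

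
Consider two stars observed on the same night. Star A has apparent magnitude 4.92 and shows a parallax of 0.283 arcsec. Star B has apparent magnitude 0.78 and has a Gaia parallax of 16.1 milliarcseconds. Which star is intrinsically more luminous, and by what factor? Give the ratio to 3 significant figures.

Star B is more luminous, by a factor of 14000.

Star A: d = 1/p = 1/0.283″ = 3.534 pc
Star A: M = m − 5 log₁₀ d + 5 = 4.92 − 5·0.5482 + 5 = 7.179
Star B: p = 16.1 mas = 0.0161″ → d = 1/p = 62.11 pc
Star B: M = m − 5 log₁₀ d + 5 = 0.78 − 5·1.7932 + 5 = -3.186
ΔM = M_A − M_B = 7.179 − (-3.186) = 10.365; smaller M is more luminous → Star B.
L ratio = 10^(0.4 |ΔM|) = 10^4.146 = 13990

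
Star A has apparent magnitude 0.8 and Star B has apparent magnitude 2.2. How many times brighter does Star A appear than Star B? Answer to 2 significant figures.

Δm = 0.8 − (2.2) = -1.4
Flux ratio = 10^(−0.4 Δm) = 10^(−0.4 × -1.4) = 10^0.560 = 3.631

3.6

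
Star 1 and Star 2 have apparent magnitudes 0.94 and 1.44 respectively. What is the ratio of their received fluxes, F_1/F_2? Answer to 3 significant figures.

Δm = 0.94 − (1.44) = -0.50
Flux ratio = 10^(−0.4 Δm) = 10^(−0.4 × -0.50) = 10^0.200 = 1.585

F_1/F_2 ≈ 1.58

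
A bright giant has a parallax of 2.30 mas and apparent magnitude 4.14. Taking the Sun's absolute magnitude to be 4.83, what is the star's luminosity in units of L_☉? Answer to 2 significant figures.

d = 1/p = 1000/2.30 mas = 434.8 pc
M = m − 5 log₁₀ d + 5 = 4.14 − 5·2.6383 + 5 = -4.051
M − M_☉ = -4.051 − 4.83 = -8.881
L/L_☉ = 10^(−0.4 × -8.881) = 3569

L/L_☉ ≈ 3600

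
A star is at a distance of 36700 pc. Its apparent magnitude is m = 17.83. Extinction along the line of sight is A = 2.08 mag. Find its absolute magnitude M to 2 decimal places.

5 log₁₀(d/10 pc) = 5 log₁₀(36700) − 5 = 17.823
M = m − 5 log₁₀(d/10) − A = 17.83 − 17.823 − 2.08 = -2.073

M ≈ -2.07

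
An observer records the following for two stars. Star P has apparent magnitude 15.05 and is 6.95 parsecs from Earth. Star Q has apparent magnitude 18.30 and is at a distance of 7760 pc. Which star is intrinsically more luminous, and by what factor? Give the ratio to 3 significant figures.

Star P: M = m − 5 log₁₀ d + 5 = 15.05 − 5·0.8420 + 5 = 15.840
Star Q: M = m − 5 log₁₀ d + 5 = 18.30 − 5·3.8899 + 5 = 3.851
ΔM = M_P − M_Q = 15.840 − (3.851) = 11.989; smaller M is more luminous → Star Q.
L ratio = 10^(0.4 |ΔM|) = 10^4.796 = 62480

Star Q is more luminous, by a factor of 62500.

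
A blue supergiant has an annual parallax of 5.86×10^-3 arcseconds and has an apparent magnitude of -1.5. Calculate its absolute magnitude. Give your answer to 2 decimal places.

M ≈ -7.66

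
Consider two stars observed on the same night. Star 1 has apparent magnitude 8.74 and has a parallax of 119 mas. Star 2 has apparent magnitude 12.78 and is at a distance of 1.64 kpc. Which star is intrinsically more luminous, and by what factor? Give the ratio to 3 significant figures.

Star 1: p = 119 mas = 0.119″ → d = 1/p = 8.403 pc
Star 1: M = m − 5 log₁₀ d + 5 = 8.74 − 5·0.9245 + 5 = 9.118
Star 2: d = 1.64 kpc = 1640 pc
Star 2: M = m − 5 log₁₀ d + 5 = 12.78 − 5·3.2148 + 5 = 1.706
ΔM = M_1 − M_2 = 9.118 − (1.706) = 7.412; smaller M is more luminous → Star 2.
L ratio = 10^(0.4 |ΔM|) = 10^2.965 = 922.1

Star 2 is more luminous, by a factor of 922.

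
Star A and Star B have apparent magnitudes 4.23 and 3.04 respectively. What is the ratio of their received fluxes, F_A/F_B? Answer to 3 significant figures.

F_A/F_B ≈ 0.334

Magnitude difference = 1.19
Flux ratio = 10^(−0.4 Δm) = 10^(−0.4 × 1.19) = 10^-0.476 = 0.3342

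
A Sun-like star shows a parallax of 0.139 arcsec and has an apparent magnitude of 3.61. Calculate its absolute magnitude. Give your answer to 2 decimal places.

M ≈ 4.33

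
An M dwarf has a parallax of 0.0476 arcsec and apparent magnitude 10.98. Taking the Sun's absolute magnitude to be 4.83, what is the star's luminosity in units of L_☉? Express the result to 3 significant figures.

L/L_☉ ≈ 0.0153

d = 1/p = 1/0.0476″ = 21.01 pc
M = m − 5 log₁₀ d + 5 = 10.98 − 5·1.3224 + 5 = 9.368
M − M_☉ = 9.368 − 4.83 = 4.538
L/L_☉ = 10^(−0.4 × 4.538) = 0.01530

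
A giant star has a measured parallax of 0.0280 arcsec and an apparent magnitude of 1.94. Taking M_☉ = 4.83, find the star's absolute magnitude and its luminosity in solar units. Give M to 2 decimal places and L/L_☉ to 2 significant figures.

M ≈ -0.82; L/L_☉ ≈ 180

d = 1/p = 1/0.0280″ = 35.71 pc
M = m − 5 log₁₀ d + 5 = 1.94 − 5·1.5528 + 5 = -0.824
M − M_☉ = -0.824 − 4.83 = -5.654
L/L_☉ = 10^(−0.4 × -5.654) = 182.7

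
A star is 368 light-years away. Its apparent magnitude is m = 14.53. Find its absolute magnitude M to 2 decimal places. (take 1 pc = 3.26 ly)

M ≈ 9.27

d = 368 ly / 3.26 = 112.9 pc
5 log₁₀(d/10 pc) = 5 log₁₀(112.9) − 5 = 5.263
M = m − 5 log₁₀(d/10) = 14.53 − 5.263 = 9.267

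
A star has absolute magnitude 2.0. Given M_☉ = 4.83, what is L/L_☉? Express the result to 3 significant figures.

L/L_☉ ≈ 13.6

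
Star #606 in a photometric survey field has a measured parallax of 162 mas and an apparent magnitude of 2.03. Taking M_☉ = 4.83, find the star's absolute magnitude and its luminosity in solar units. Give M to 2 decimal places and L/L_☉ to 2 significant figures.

M ≈ 3.08; L/L_☉ ≈ 5.0

d = 1/p = 1000/162 mas = 6.173 pc
M = m − 5 log₁₀ d + 5 = 2.03 − 5·0.7905 + 5 = 3.078
M − M_☉ = 3.078 − 4.83 = -1.752
L/L_☉ = 10^(−0.4 × -1.752) = 5.023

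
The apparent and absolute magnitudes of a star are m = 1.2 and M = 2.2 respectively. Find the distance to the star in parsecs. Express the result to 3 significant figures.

d ≈ 6.31 pc

Distance modulus: m − M = 1.2 − (2.2) = -1.000
m − M = 5 log₁₀ d − 5
log₁₀ d = (m − M)/5 + 1 = 0.8000
d = 10^0.8000 = 6.310 pc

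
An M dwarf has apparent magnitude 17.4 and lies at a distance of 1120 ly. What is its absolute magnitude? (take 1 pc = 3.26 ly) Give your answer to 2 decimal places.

M ≈ 9.72

d = 1120 ly / 3.26 = 343.6 pc
5 log₁₀(d/10 pc) = 5 log₁₀(343.6) − 5 = 7.680
M = m − 5 log₁₀(d/10) = 17.4 − 7.680 = 9.720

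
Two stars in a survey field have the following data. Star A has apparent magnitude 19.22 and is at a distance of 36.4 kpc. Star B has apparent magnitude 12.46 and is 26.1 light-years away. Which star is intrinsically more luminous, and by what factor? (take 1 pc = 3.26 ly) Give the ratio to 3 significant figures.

Star A: d = 36.4 kpc = 36400 pc
Star A: M = m − 5 log₁₀ d + 5 = 19.22 − 5·4.5611 + 5 = 1.414
Star B: d = 26.1 ly / 3.26 = 8.006 pc
Star B: M = m − 5 log₁₀ d + 5 = 12.46 − 5·0.9034 + 5 = 12.943
ΔM = M_A − M_B = 1.414 − (12.943) = -11.528; smaller M is more luminous → Star A.
L ratio = 10^(0.4 |ΔM|) = 10^4.611 = 40870

Star A is more luminous, by a factor of 40900.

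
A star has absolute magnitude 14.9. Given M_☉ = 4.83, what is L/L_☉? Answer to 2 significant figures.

M − M_☉ = 14.9 − 4.83 = 10.070
L/L_☉ = 10^(−0.4 (M − M_☉)) = 10^-4.028 = 9.376×10^-5

L/L_☉ ≈ 9.4×10^-5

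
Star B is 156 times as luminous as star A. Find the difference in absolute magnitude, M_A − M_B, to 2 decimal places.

M_A − M_B ≈ 5.48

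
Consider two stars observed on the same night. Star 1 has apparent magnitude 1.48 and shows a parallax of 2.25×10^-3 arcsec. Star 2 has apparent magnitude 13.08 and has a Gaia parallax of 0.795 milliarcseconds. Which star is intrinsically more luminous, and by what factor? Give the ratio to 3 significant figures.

Star 1 is more luminous, by a factor of 5450.

Star 1: d = 1/p = 1/2.25×10^-3″ = 444.4 pc
Star 1: M = m − 5 log₁₀ d + 5 = 1.48 − 5·2.6478 + 5 = -6.759
Star 2: p = 0.795 mas = 7.95×10^-4″ → d = 1/p = 1258 pc
Star 2: M = m − 5 log₁₀ d + 5 = 13.08 − 5·3.0996 + 5 = 2.582
ΔM = M_1 − M_2 = -6.759 − (2.582) = -9.341; smaller M is more luminous → Star 1.
L ratio = 10^(0.4 |ΔM|) = 10^3.736 = 5450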